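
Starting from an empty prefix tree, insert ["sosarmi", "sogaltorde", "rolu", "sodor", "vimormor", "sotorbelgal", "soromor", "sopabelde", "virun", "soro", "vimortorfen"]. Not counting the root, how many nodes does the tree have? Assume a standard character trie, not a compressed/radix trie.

Trace insertions, counting only characters that open a new branch:
  "sosarmi" → 7 new (s, o, s, a, r, m, i)
  "sogaltorde" → prefix "so" already present; 8 new (g, a, l, t, o, r, d, e)
  "rolu" → 4 new (r, o, l, u)
  "sodor" → prefix "so" already present; 3 new (d, o, r)
  "vimormor" → 8 new (v, i, m, o, r, m, o, r)
  "sotorbelgal" → prefix "so" already present; 9 new (t, o, r, b, e, l, g, a, l)
  "soromor" → prefix "so" already present; 5 new (r, o, m, o, r)
  "sopabelde" → prefix "so" already present; 7 new (p, a, b, e, l, d, e)
  "virun" → prefix "vi" already present; 3 new (r, u, n)
  "soro" → prefix "soro" already present; 0 new (none)
  "vimortorfen" → prefix "vimor" already present; 6 new (t, o, r, f, e, n)
Total nodes = 7 + 8 + 4 + 3 + 8 + 9 + 5 + 7 + 3 + 0 + 6 = 60

60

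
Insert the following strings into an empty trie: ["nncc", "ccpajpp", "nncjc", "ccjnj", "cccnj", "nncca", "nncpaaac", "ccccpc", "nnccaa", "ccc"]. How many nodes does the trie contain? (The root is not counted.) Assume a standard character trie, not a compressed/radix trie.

Trie structure (* marks end of a word):
(root)
├─ c
│  └─ c
│     ├─ c *
│     │  ├─ c
│     │  │  └─ p
│     │  │     └─ c *
│     │  └─ n
│     │     └─ j *
│     ├─ j
│     │  └─ n
│     │     └─ j *
│     └─ p
│        └─ a
│           └─ j
│              └─ p
│                 └─ p *
└─ n
   └─ n
      └─ c
         ├─ c *
         │  └─ a *
         │     └─ a *
         ├─ j
         │  └─ c *
         └─ p
            └─ a
               └─ a
                  └─ a
                     └─ c *
Counting every labelled node above: 29.

29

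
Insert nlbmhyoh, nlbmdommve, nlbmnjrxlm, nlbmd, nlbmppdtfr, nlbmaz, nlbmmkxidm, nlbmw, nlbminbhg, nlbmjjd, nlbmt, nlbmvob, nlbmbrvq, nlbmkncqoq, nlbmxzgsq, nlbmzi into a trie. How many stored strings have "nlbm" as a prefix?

16

Filter for entries beginning with "nlbm":
Words under "nlbm": nlbmaz, nlbmbrvq, nlbmd, nlbmdommve, nlbmhyoh, nlbminbhg, nlbmjjd, nlbmkncqoq, nlbmmkxidm, nlbmnjrxlm, nlbmppdtfr, nlbmt, nlbmvob, nlbmw, nlbmxzgsq, nlbmzi
Count: 16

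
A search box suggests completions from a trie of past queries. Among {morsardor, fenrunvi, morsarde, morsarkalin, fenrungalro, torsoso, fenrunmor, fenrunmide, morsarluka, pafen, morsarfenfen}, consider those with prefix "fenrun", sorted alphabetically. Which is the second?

Words with prefix "fenrun", in lexicographic order: "fenrungalro", "fenrunmide", "fenrunmor", "fenrunvi"
Position 2: fenrunmide

fenrunmide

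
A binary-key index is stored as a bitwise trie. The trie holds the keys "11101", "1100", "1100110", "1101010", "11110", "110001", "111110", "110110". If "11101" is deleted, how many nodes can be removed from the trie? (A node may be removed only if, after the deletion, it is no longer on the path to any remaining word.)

After clearing the end-marker at "11101", prune upward until reaching a node still needed by another word.
The suffix "01" (2 nodes) is used only by "11101"; the node for "111" still has the child "1", so pruning stops there.
Nodes removed: 2

2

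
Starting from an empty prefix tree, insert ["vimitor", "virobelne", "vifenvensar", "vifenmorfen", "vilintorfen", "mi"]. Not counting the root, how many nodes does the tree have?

40

Trace insertions, counting only characters that open a new branch:
  "vimitor" → 7 new (v, i, m, i, t, o, r)
  "virobelne" → prefix "vi" already present; 7 new (r, o, b, e, l, n, e)
  "vifenvensar" → prefix "vi" already present; 9 new (f, e, n, v, e, n, s, a, r)
  "vifenmorfen" → prefix "vifen" already present; 6 new (m, o, r, f, e, n)
  "vilintorfen" → prefix "vi" already present; 9 new (l, i, n, t, o, r, f, e, n)
  "mi" → 2 new (m, i)
Total nodes = 7 + 7 + 9 + 6 + 9 + 2 = 40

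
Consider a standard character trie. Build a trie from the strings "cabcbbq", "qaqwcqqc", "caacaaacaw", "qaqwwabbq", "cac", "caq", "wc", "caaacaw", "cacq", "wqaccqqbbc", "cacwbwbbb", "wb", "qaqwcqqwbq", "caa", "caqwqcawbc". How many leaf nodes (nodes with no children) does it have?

Leaves are exactly the stored words that no other stored word extends.
Those words: "caaacaw", "caacaaacaw", "cabcbbq", "cacq", "cacwbwbbb", "caqwqcawbc", "qaqwcqqc", "qaqwcqqwbq", "qaqwwabbq", "wb", "wc", "wqaccqqbbc"
Leaf count: 12

12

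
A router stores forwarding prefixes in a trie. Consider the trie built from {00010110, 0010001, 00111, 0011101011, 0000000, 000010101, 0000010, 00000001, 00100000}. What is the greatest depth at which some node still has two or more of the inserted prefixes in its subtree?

7

The deepest shared node is where two words last agree before diverging.
e.g. "0000000" and "00000001" share the prefix "0000000" of length 7; no pair shares a longer one.
Longest shared-prefix length: 7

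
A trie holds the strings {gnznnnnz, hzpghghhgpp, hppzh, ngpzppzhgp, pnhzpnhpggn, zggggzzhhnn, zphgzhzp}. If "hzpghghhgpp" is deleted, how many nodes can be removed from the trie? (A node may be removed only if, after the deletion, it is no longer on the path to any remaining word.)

10

A node on "hzpghghhgpp"'s path can go only if nothing else ends at it or branches off below it.
The suffix "zpghghhgpp" (10 nodes) is used only by "hzpghghhgpp"; the node for "h" still has the child "p", so pruning stops there.
Nodes removed: 10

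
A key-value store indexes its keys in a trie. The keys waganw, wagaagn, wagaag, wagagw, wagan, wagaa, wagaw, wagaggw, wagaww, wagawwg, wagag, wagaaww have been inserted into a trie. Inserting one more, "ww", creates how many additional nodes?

1

"w" is already a path in the trie; the remaining "w" must be added.
Each of the 1 remaining characters creates one node.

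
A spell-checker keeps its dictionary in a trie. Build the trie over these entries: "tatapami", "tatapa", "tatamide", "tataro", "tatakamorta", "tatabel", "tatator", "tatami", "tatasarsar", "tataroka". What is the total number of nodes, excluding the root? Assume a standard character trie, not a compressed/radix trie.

Trie structure (* marks end of a word):
(root)
└─ t
   └─ a
      └─ t
         └─ a
            ├─ b
            │  └─ e
            │     └─ l *
            ├─ k
            │  └─ a
            │     └─ m
            │        └─ o
            │           └─ r
            │              └─ t
            │                 └─ a *
            ├─ m
            │  └─ i *
            │     └─ d
            │        └─ e *
            ├─ p
            │  └─ a *
            │     └─ m
            │        └─ i *
            ├─ r
            │  └─ o *
            │     └─ k
            │        └─ a *
            ├─ s
            │  └─ a
            │     └─ r
            │        └─ s
            │           └─ a
            │              └─ r *
            └─ t
               └─ o
                  └─ r *
Counting every labelled node above: 35.

35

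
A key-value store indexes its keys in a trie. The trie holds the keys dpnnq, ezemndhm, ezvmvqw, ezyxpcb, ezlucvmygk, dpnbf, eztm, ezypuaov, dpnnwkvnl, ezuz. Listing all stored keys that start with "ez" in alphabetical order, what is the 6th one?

Words with prefix "ez", in lexicographic order: "ezemndhm", "ezlucvmygk", "eztm", "ezuz", "ezvmvqw", "ezypuaov", "ezyxpcb"
Position 6: ezypuaov

ezypuaov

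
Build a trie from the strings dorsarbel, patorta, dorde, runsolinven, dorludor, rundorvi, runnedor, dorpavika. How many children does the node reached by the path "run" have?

3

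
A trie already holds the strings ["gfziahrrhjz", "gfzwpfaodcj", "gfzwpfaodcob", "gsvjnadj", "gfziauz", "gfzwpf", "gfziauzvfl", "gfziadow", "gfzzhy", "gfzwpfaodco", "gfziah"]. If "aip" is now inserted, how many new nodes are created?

No existing word starts with "a", so every character of "aip" needs a new node.
3 − 0 = 3 new nodes.

3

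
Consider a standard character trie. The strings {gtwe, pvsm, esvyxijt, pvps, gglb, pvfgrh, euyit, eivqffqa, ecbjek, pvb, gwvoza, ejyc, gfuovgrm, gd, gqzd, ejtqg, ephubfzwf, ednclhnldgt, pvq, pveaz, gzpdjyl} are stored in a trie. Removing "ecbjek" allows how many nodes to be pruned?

5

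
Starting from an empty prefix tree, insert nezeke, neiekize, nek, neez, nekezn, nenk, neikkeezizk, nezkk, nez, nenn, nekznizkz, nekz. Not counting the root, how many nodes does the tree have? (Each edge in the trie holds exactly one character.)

Trie structure (* marks end of a word):
(root)
└─ n
   └─ e
      ├─ e
      │  └─ z *
      ├─ i
      │  ├─ e
      │  │  └─ k
      │  │     └─ i
      │  │        └─ z
      │  │           └─ e *
      │  └─ k
      │     └─ k
      │        └─ e
      │           └─ e
      │              └─ z
      │                 └─ i
      │                    └─ z
      │                       └─ k *
      ├─ k *
      │  ├─ e
      │  │  └─ z
      │  │     └─ n *
      │  └─ z *
      │     └─ n
      │        └─ i
      │           └─ z
      │              └─ k
      │                 └─ z *
      ├─ n
      │  ├─ k *
      │  └─ n *
      └─ z *
         ├─ e
         │  └─ k
         │     └─ e *
         └─ k
            └─ k *
Counting every labelled node above: 37.

37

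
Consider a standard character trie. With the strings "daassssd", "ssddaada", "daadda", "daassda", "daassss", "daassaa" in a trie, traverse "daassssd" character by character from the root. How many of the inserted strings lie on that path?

2

Check each prefix of "daassssd" against the stored set — each match is an end-marker on the path.
Prefixes of the query that are stored words: "daassss", "daassssd"
Count: 2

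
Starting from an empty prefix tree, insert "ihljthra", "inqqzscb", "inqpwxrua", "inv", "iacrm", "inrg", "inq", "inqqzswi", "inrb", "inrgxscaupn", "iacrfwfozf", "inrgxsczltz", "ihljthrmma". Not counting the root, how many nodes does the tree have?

51

For each word, the new-node count is its length minus the longest prefix already in the trie:
  "ihljthra" → 8 new (i, h, l, j, t, h, r, a)
  "inqqzscb" → prefix "i" already present; 7 new (n, q, q, z, s, c, b)
  "inqpwxrua" → prefix "inq" already present; 6 new (p, w, x, r, u, a)
  "inv" → prefix "in" already present; 1 new (v)
  "iacrm" → prefix "i" already present; 4 new (a, c, r, m)
  "inrg" → prefix "in" already present; 2 new (r, g)
  "inq" → prefix "inq" already present; 0 new (none)
  "inqqzswi" → prefix "inqqzs" already present; 2 new (w, i)
  "inrb" → prefix "inr" already present; 1 new (b)
  "inrgxscaupn" → prefix "inrg" already present; 7 new (x, s, c, a, u, p, n)
  "iacrfwfozf" → prefix "iacr" already present; 6 new (f, w, f, o, z, f)
  "inrgxsczltz" → prefix "inrgxsc" already present; 4 new (z, l, t, z)
  "ihljthrmma" → prefix "ihljthr" already present; 3 new (m, m, a)
Total nodes = 8 + 7 + 6 + 1 + 4 + 2 + 0 + 2 + 1 + 7 + 6 + 4 + 3 = 51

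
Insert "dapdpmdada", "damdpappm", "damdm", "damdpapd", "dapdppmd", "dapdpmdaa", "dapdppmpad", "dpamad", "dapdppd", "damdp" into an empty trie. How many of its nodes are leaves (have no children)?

Leaves are exactly the stored words that no other stored word extends.
Those words: "damdm", "damdpapd", "damdpappm", "dapdpmdaa", "dapdpmdada", "dapdppd", "dapdppmd", "dapdppmpad", "dpamad"
Leaf count: 9

9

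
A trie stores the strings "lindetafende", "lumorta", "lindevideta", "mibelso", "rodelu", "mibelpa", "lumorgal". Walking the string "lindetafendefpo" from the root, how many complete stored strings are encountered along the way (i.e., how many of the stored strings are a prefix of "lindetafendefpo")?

Walk "lindetafendefpo" from the root; an end-of-word marker is hit whenever a stored word is a prefix of "lindetafendefpo".
Prefixes of the query that are stored words: "lindetafende"
Count: 1

1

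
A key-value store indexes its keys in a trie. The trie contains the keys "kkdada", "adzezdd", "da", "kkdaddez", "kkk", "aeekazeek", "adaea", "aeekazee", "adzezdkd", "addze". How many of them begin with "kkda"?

2

Filter for entries beginning with "kkda":
Matches: "kkdada", "kkdaddez"
Count: 2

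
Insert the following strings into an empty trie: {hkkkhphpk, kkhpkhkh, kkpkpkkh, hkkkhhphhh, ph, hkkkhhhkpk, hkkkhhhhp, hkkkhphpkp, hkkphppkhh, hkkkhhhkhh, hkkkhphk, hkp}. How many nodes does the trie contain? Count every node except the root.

Trace insertions, counting only characters that open a new branch:
  "hkkkhphpk" → 9 new (h, k, k, k, h, p, h, p, k)
  "kkhpkhkh" → 8 new (k, k, h, p, k, h, k, h)
  "kkpkpkkh" → prefix "kk" already present; 6 new (p, k, p, k, k, h)
  "hkkkhhphhh" → prefix "hkkkh" already present; 5 new (h, p, h, h, h)
  "ph" → 2 new (p, h)
  "hkkkhhhkpk" → prefix "hkkkhh" already present; 4 new (h, k, p, k)
  "hkkkhhhhp" → prefix "hkkkhhh" already present; 2 new (h, p)
  "hkkkhphpkp" → prefix "hkkkhphpk" already present; 1 new (p)
  "hkkphppkhh" → prefix "hkk" already present; 7 new (p, h, p, p, k, h, h)
  "hkkkhhhkhh" → prefix "hkkkhhhk" already present; 2 new (h, h)
  "hkkkhphk" → prefix "hkkkhph" already present; 1 new (k)
  "hkp" → prefix "hk" already present; 1 new (p)
Total nodes = 9 + 8 + 6 + 5 + 2 + 4 + 2 + 1 + 7 + 2 + 1 + 1 = 48

48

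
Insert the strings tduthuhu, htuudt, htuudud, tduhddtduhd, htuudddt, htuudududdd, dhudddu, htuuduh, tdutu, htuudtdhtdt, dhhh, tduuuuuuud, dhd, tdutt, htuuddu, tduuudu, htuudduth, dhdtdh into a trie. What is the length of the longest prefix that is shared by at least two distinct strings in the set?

7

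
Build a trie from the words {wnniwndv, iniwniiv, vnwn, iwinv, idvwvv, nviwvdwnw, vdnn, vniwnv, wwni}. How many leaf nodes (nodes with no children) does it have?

9

A leaf is a node with no children — equivalently, the end of a word that is not a proper prefix of any other stored word.
Those words: "idvwvv", "iniwniiv", "iwinv", "nviwvdwnw", "vdnn", "vniwnv", "vnwn", "wnniwndv", "wwni"
Leaf count: 9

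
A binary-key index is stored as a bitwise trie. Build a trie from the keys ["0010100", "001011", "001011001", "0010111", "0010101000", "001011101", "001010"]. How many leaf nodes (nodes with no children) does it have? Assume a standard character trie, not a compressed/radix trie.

4

A leaf is a node with no children — equivalently, the end of a word that is not a proper prefix of any other stored word.
Those words: "0010100", "0010101000", "001011001", "001011101"
Leaf count: 4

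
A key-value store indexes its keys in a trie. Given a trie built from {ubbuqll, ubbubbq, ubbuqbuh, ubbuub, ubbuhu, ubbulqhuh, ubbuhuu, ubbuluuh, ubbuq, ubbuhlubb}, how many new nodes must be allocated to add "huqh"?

4

"huqh" shares no prefix with any stored word, so all 4 characters open new nodes.
4 − 0 = 4 new nodes.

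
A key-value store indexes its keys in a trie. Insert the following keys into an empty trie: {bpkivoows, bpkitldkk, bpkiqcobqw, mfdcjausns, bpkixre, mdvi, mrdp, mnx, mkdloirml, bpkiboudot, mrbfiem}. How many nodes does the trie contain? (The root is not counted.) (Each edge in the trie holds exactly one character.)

60

Count nodes per top-level branch (shared prefixes stored once):
  'b'-branch (bpkiboudot, bpkiqcobqw, bpkitldkk, bpkivoows, bpkixre): 29 nodes
  'm'-branch (mdvi, mfdcjausns, mkdloirml, mnx, mrbfiem, mrdp): 31 nodes
Sum: 60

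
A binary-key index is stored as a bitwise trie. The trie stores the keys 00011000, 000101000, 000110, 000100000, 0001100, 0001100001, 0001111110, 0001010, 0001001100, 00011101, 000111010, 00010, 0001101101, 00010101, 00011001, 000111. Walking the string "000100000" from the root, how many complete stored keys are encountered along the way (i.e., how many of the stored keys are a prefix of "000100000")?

Walk "000100000" from the root; an end-of-word marker is hit whenever a stored word is a prefix of "000100000".
Prefixes of the query that are stored words: "00010", "000100000"
Count: 2

2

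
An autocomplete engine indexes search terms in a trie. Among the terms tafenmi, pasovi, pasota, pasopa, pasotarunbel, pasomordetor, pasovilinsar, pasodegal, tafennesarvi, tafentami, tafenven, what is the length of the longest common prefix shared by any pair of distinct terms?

The deepest shared node is where two words last agree before diverging.
"pasota" and "pasotarunbel" agree on "pasota" (6 characters) before diverging; nothing deeper is shared.
Longest shared-prefix length: 6

6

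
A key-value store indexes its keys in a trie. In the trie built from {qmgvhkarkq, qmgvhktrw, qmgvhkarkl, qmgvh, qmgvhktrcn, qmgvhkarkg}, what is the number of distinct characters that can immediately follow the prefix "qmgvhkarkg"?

0

Follow the path "qmgvhkarkg" to its node, then look at its outgoing edges.
No stored string extends past "qmgvhkarkg".
That node has 0 child edges.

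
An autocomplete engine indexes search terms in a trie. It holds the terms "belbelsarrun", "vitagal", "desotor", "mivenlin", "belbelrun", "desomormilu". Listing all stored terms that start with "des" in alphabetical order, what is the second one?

desotor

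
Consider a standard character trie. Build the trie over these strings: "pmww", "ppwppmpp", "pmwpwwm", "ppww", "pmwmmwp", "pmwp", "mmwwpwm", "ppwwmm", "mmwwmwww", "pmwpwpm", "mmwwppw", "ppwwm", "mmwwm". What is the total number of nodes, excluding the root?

For each word, the new-node count is its length minus the longest prefix already in the trie:
  "pmww" → 4 new (p, m, w, w)
  "ppwppmpp" → prefix "p" already present; 7 new (p, w, p, p, m, p, p)
  "pmwpwwm" → prefix "pmw" already present; 4 new (p, w, w, m)
  "ppww" → prefix "ppw" already present; 1 new (w)
  "pmwmmwp" → prefix "pmw" already present; 4 new (m, m, w, p)
  "pmwp" → prefix "pmwp" already present; 0 new (none)
  "mmwwpwm" → 7 new (m, m, w, w, p, w, m)
  "ppwwmm" → prefix "ppww" already present; 2 new (m, m)
  "mmwwmwww" → prefix "mmww" already present; 4 new (m, w, w, w)
  "pmwpwpm" → prefix "pmwpw" already present; 2 new (p, m)
  "mmwwppw" → prefix "mmwwp" already present; 2 new (p, w)
  "ppwwm" → prefix "ppwwm" already present; 0 new (none)
  "mmwwm" → prefix "mmwwm" already present; 0 new (none)
Total nodes = 4 + 7 + 4 + 1 + 4 + 0 + 7 + 2 + 4 + 2 + 2 + 0 + 0 = 37

37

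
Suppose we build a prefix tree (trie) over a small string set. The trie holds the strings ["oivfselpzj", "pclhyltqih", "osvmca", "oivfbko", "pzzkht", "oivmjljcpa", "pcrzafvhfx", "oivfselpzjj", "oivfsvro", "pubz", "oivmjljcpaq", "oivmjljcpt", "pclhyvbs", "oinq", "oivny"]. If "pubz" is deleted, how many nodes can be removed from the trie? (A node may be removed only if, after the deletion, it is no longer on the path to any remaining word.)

After clearing the end-marker at "pubz", prune upward until reaching a node still needed by another word.
The suffix "ubz" (3 nodes) is used only by "pubz"; the node for "p" still has the child "c", so pruning stops there.
Nodes removed: 3

3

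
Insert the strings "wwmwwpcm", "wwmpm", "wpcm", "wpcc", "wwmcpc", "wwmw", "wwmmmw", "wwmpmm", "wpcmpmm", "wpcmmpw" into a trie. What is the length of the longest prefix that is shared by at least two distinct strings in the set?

5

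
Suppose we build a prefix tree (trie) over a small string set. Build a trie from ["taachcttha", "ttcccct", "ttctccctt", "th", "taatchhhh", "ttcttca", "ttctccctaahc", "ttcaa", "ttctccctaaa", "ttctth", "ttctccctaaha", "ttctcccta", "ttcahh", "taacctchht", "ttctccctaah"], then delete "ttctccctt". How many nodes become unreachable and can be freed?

1

Walk "ttctccctt" from the leaf back toward the root, removing each node that no remaining word uses.
The suffix "t" (1 node) is used only by "ttctccctt"; the node for "ttctccct" still has the child "a", so pruning stops there.
Nodes removed: 1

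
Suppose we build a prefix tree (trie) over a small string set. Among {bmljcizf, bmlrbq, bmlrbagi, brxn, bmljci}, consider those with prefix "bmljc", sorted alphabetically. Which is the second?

bmljcizf

DFS of the "bmljc" subtree visits, in order: "bmljci", "bmljcizf"
The 2nd is bmljcizf.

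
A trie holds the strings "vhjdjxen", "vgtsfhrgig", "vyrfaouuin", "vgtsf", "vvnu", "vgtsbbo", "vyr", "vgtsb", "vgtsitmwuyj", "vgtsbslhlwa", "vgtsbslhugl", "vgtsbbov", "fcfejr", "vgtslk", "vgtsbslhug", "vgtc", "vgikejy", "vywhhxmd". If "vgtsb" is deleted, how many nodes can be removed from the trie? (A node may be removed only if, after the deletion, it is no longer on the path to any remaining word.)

After clearing the end-marker at "vgtsb", prune upward until reaching a node still needed by another word.
Every node on "vgtsb" is still needed (e.g. by "vgtsbbo"), so nothing is freed.
Nodes removed: 0

0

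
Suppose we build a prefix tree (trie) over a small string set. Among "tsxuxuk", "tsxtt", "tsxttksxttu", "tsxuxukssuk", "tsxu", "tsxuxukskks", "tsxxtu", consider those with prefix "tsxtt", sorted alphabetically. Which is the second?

Filter for "tsxtt…" and sort: "tsxtt", "tsxttksxttu"
Position 2: tsxttksxttu

tsxttksxttu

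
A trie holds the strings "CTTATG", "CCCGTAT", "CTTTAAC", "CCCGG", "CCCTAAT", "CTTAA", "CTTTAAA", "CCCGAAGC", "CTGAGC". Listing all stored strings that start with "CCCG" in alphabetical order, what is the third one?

CCCGTAT

Filter for "CCCG…" and sort: "CCCGAAGC", "CCCGG", "CCCGTAT"
The 3rd is CCCGTAT.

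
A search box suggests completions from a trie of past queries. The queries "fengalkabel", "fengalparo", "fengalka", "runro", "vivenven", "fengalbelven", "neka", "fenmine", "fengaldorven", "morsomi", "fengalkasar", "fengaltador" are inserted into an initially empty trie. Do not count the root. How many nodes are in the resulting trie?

Count nodes per top-level branch (shared prefixes stored once):
  'f'-branch (fengalbelven, fengaldorven, fengalka, fengalkabel, fengalkasar, fengalparo, fengaltador, fenmine): 39 nodes
  'm'-branch (morsomi): 7 nodes
  'n'-branch (neka): 4 nodes
  'r'-branch (runro): 5 nodes
  'v'-branch (vivenven): 8 nodes
Sum: 63

63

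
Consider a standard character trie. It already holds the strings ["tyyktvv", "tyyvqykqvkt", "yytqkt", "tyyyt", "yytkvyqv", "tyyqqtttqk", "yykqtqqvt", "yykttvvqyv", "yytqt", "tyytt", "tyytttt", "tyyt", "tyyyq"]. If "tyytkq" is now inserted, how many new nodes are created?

The longest prefix of "tyytkq" already in the trie is "tyyt" (length 4).
Each of the 2 remaining characters creates one node.

2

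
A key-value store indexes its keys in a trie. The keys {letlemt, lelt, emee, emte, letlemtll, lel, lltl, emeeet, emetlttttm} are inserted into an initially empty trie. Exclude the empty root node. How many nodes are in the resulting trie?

Trie structure (* marks end of a word):
(root)
├─ e
│  └─ m
│     ├─ e
│     │  ├─ e *
│     │  │  └─ e
│     │  │     └─ t *
│     │  └─ t
│     │     └─ l
│     │        └─ t
│     │           └─ t
│     │              └─ t
│     │                 └─ t
│     │                    └─ m *
│     └─ t
│        └─ e *
└─ l
   ├─ e
   │  ├─ l *
   │  │  └─ t *
   │  └─ t
   │     └─ l
   │        └─ e
   │           └─ m
   │              └─ t *
   │                 └─ l
   │                    └─ l *
   └─ l
      └─ t
         └─ l *
Counting every labelled node above: 29.

29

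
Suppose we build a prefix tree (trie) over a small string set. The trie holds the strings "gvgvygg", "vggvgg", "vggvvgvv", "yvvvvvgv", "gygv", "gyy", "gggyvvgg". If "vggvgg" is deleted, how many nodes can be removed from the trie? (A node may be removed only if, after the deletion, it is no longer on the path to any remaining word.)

Walk "vggvgg" from the leaf back toward the root, removing each node that no remaining word uses.
The suffix "gg" (2 nodes) is used only by "vggvgg"; the node for "vggv" still has the child "v", so pruning stops there.
Nodes removed: 2

2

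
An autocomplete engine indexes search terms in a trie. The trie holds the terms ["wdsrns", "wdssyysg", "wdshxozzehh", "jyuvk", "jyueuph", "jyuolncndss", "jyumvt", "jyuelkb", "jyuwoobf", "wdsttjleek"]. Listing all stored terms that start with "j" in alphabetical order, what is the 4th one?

jyuolncndss

DFS of the "j" subtree visits, in order: "jyuelkb", "jyueuph", "jyumvt", "jyuolncndss", "jyuvk", "jyuwoobf"
Position 4: jyuolncndss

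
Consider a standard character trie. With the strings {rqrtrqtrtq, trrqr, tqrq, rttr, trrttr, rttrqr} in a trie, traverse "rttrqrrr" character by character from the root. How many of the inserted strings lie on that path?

2

Walk "rttrqrrr" from the root; an end-of-word marker is hit whenever a stored word is a prefix of "rttrqrrr".
Prefixes of the query that are stored words: "rttr", "rttrqr"
Count: 2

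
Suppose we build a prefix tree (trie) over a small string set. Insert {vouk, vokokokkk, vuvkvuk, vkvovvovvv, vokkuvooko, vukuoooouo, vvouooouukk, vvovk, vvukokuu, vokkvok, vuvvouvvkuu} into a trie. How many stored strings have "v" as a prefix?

Traverse to the node for "v", then collect every word in that subtree.
Words under "v": vkvovvovvv, vokkuvooko, vokkvok, vokokokkk, vouk, vukuoooouo, vuvkvuk, vuvvouvvkuu, vvouooouukk, vvovk, vvukokuu
Count: 11

11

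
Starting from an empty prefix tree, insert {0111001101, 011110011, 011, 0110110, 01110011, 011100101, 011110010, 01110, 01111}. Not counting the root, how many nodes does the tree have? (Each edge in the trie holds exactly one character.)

22

Insert word by word; a character creates a node only if that edge doesn't already exist:
  "0111001101" → 10 new (0, 1, 1, 1, 0, 0, 1, 1, 0, 1)
  "011110011" → prefix "0111" already present; 5 new (1, 0, 0, 1, 1)
  "011" → prefix "011" already present; 0 new (none)
  "0110110" → prefix "011" already present; 4 new (0, 1, 1, 0)
  "01110011" → prefix "01110011" already present; 0 new (none)
  "011100101" → prefix "0111001" already present; 2 new (0, 1)
  "011110010" → prefix "01111001" already present; 1 new (0)
  "01110" → prefix "01110" already present; 0 new (none)
  "01111" → prefix "01111" already present; 0 new (none)
Total nodes = 10 + 5 + 0 + 4 + 0 + 2 + 1 + 0 + 0 = 22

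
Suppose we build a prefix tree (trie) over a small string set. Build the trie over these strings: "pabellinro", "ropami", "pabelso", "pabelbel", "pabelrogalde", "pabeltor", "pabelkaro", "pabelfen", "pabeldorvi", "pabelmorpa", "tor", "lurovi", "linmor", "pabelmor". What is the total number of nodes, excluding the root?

62

Insert word by word; a character creates a node only if that edge doesn't already exist:
  "pabellinro" → 10 new (p, a, b, e, l, l, i, n, r, o)
  "ropami" → 6 new (r, o, p, a, m, i)
  "pabelso" → prefix "pabel" already present; 2 new (s, o)
  "pabelbel" → prefix "pabel" already present; 3 new (b, e, l)
  "pabelrogalde" → prefix "pabel" already present; 7 new (r, o, g, a, l, d, e)
  "pabeltor" → prefix "pabel" already present; 3 new (t, o, r)
  "pabelkaro" → prefix "pabel" already present; 4 new (k, a, r, o)
  "pabelfen" → prefix "pabel" already present; 3 new (f, e, n)
  "pabeldorvi" → prefix "pabel" already present; 5 new (d, o, r, v, i)
  "pabelmorpa" → prefix "pabel" already present; 5 new (m, o, r, p, a)
  "tor" → 3 new (t, o, r)
  "lurovi" → 6 new (l, u, r, o, v, i)
  "linmor" → prefix "l" already present; 5 new (i, n, m, o, r)
  "pabelmor" → prefix "pabelmor" already present; 0 new (none)
Total nodes = 10 + 6 + 2 + 3 + 7 + 3 + 4 + 3 + 5 + 5 + 3 + 6 + 5 + 0 = 62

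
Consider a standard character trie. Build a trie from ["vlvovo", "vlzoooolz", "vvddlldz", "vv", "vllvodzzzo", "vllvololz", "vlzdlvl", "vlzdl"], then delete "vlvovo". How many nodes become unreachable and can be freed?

Walk "vlvovo" from the leaf back toward the root, removing each node that no remaining word uses.
The suffix "vovo" (4 nodes) is used only by "vlvovo"; the node for "vl" still has the child "z", so pruning stops there.
Nodes removed: 4

4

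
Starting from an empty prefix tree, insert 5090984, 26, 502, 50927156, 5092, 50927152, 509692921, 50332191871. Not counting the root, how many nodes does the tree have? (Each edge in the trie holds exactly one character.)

Count nodes per top-level branch (shared prefixes stored once):
  '2'-branch (26): 2 nodes
  '5'-branch (502, 50332191871, 5090984, 5092, 50927152, 50927156, 509692921): 29 nodes
Sum: 31

31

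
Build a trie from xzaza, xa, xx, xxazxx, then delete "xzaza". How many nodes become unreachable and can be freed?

After clearing the end-marker at "xzaza", prune upward until reaching a node still needed by another word.
The suffix "zaza" (4 nodes) is used only by "xzaza"; the node for "x" still has the child "a", so pruning stops there.
Nodes removed: 4

4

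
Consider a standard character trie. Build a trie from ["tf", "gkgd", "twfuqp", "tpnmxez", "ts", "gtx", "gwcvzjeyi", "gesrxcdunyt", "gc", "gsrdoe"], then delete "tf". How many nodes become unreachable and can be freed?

After clearing the end-marker at "tf", prune upward until reaching a node still needed by another word.
The suffix "f" (1 node) is used only by "tf"; the node for "t" still has the child "w", so pruning stops there.
Nodes removed: 1

1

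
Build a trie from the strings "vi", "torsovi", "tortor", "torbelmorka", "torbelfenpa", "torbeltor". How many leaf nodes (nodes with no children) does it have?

Leaves are exactly the stored words that no other stored word extends.
Those words: "torbelfenpa", "torbelmorka", "torbeltor", "torsovi", "tortor", "vi"
Leaf count: 6

6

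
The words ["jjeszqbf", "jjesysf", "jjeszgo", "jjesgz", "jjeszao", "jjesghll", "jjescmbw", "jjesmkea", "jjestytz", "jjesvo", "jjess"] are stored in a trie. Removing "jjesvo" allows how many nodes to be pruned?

A node on "jjesvo"'s path can go only if nothing else ends at it or branches off below it.
The suffix "vo" (2 nodes) is used only by "jjesvo"; the node for "jjes" still has the child "z", so pruning stops there.
Nodes removed: 2

2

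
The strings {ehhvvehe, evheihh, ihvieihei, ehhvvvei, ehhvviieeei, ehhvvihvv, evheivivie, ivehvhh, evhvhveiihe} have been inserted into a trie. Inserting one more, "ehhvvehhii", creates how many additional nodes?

Walking "ehhvvehhii" from the root, the first 7 characters ("ehhvveh") follow existing edges; "h" is the first miss.
Each of the 3 remaining characters creates one node.

3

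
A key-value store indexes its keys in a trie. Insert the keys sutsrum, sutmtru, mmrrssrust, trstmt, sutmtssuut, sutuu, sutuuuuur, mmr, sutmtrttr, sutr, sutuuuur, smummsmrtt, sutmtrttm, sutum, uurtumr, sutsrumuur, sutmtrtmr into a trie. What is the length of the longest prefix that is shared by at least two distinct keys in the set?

Look for the deepest trie node that still has at least two words in its subtree.
"sutmtrttm" and "sutmtrttr" agree on "sutmtrtt" (8 characters) before diverging; nothing deeper is shared.
Longest shared-prefix length: 8

8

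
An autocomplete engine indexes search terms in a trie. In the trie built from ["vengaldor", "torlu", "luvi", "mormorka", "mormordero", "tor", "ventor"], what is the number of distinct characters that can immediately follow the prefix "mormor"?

2

Walk "mormor" from the root, arriving at one node.
Distinct next characters after "mormor": d, k.
That node has 2 child edges.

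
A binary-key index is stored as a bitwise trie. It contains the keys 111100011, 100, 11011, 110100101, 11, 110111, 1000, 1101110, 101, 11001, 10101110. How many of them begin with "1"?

11

Traverse to the node for "1", then collect every word in that subtree.
Words under "1": 100, 1000, 101, 10101110, 11, 11001, 110100101, 11011, 110111, 1101110, 111100011
Count: 11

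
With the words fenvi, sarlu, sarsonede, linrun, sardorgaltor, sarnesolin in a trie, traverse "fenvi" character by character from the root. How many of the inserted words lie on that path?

1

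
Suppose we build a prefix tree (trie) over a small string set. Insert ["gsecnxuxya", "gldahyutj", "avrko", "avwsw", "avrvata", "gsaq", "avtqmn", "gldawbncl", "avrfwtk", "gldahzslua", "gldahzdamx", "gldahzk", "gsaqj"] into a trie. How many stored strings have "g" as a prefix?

8

Filter for entries beginning with "g":
Words under "g": gldahyutj, gldahzdamx, gldahzk, gldahzslua, gldawbncl, gsaq, gsaqj, gsecnxuxya
Count: 8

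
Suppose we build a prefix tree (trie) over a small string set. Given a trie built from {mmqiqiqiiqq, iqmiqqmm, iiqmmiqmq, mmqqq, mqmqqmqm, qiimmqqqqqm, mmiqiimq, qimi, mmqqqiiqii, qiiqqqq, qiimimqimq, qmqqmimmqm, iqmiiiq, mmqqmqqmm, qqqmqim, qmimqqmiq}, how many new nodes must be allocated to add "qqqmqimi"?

1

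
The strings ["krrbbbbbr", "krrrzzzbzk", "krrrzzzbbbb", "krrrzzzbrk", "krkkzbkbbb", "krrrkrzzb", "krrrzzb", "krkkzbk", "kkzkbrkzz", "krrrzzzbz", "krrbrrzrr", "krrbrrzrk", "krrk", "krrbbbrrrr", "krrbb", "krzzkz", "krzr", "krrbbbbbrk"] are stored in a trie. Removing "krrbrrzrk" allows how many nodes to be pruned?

After clearing the end-marker at "krrbrrzrk", prune upward until reaching a node still needed by another word.
The suffix "k" (1 node) is used only by "krrbrrzrk"; the node for "krrbrrzr" still has the child "r", so pruning stops there.
Nodes removed: 1

1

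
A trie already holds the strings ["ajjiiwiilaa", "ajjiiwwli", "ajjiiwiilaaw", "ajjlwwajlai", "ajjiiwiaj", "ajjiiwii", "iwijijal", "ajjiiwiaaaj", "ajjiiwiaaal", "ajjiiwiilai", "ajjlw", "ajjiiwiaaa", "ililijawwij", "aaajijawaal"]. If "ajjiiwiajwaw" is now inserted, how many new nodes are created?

The longest prefix of "ajjiiwiajwaw" already in the trie is "ajjiiwiaj" (length 9).
Each of the 3 remaining characters creates one node.

3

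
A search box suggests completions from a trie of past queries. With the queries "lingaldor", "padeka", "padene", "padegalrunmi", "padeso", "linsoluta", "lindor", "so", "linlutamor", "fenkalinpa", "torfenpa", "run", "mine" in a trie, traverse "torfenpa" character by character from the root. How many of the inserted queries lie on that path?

1

Walk "torfenpa" from the root; an end-of-word marker is hit whenever a stored word is a prefix of "torfenpa".
Prefixes of the query that are stored words: "torfenpa"
Count: 1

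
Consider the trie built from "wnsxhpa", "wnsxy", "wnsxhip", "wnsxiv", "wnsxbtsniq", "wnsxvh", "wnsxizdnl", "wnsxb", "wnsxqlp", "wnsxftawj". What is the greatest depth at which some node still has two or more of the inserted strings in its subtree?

Equivalently: take the maximum, over all pairs, of their longest common prefix length.
e.g. "wnsxb" and "wnsxbtsniq" share the prefix "wnsxb" of length 5; no pair shares a longer one.
Longest shared-prefix length: 5

5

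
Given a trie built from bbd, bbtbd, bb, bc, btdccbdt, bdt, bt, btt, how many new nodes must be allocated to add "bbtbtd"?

"bbtb" is already a path in the trie; the remaining "td" must be added.
So 6 − 4 = 2 new nodes.

2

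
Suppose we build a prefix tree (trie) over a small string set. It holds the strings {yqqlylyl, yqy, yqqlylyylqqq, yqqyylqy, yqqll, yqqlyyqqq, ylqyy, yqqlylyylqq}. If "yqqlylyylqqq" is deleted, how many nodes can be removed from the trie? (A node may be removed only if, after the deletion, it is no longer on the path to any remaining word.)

Walk "yqqlylyylqqq" from the leaf back toward the root, removing each node that no remaining word uses.
The suffix "q" (1 node) is used only by "yqqlylyylqqq"; "yqqlylyylqq" is itself a stored word, so pruning stops there.
Nodes removed: 1

1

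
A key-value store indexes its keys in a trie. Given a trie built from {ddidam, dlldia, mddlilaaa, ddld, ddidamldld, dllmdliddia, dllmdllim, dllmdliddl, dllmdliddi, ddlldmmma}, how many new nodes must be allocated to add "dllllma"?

4

Walking "dllllma" from the root, the first 3 characters ("dll") follow existing edges; "l" is the first miss.
So 7 − 3 = 4 new nodes.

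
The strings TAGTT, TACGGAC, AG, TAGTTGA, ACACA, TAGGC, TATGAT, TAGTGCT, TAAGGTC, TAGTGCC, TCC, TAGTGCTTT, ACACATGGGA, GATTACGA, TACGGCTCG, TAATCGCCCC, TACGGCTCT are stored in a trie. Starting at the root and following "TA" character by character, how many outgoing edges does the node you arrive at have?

4

The children of the "TA" node are the distinct next characters among strings starting with "TA".
Characters that immediately follow "TA" among the stored strings: {A, C, G, T}.
That node has 4 child edges.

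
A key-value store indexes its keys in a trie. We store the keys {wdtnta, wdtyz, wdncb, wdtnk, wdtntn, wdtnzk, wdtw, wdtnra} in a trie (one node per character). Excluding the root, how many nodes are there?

18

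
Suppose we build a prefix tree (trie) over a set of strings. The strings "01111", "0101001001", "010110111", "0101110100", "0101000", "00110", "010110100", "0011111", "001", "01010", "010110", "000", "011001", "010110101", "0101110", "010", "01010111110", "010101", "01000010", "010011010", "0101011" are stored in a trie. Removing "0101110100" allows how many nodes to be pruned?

3

A node on "0101110100"'s path can go only if nothing else ends at it or branches off below it.
The suffix "100" (3 nodes) is used only by "0101110100"; "0101110" is itself a stored word, so pruning stops there.
Nodes removed: 3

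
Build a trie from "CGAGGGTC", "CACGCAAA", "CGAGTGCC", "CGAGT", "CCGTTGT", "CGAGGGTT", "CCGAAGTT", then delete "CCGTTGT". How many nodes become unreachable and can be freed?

4

Walk "CCGTTGT" from the leaf back toward the root, removing each node that no remaining word uses.
The suffix "TTGT" (4 nodes) is used only by "CCGTTGT"; the node for "CCG" still has the child "A", so pruning stops there.
Nodes removed: 4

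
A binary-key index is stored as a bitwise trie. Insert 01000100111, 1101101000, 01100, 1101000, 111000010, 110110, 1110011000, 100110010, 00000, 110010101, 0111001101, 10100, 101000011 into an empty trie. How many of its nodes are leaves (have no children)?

A leaf is a node with no children — equivalently, the end of a word that is not a proper prefix of any other stored word.
Those words: "00000", "01000100111", "01100", "0111001101", "100110010", "101000011", "110010101", "1101000", "1101101000", "111000010", "1110011000"
Leaf count: 11

11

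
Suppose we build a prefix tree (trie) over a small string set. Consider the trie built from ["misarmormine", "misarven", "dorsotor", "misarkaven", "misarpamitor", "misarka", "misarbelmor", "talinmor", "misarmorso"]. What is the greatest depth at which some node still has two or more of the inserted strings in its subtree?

8

Look for the deepest trie node that still has at least two words in its subtree.
e.g. "misarmormine" and "misarmorso" share the prefix "misarmor" of length 8; no pair shares a longer one.
Longest shared-prefix length: 8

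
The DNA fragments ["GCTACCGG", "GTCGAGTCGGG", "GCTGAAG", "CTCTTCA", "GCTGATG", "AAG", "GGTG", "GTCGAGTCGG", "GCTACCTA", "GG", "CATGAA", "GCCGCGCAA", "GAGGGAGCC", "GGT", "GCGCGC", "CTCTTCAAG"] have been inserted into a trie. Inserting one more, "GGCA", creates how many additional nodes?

2

Walking "GGCA" from the root, the first 2 characters ("GG") follow existing edges; "C" is the first miss.
So 4 − 2 = 2 new nodes.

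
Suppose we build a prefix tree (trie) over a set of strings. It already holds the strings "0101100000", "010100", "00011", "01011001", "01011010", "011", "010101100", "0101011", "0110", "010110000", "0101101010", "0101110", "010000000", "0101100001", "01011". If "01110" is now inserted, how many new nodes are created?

Walking "01110" from the root, the first 3 characters ("011") follow existing edges; "1" is the first miss.
Each of the 2 remaining characters creates one node.

2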